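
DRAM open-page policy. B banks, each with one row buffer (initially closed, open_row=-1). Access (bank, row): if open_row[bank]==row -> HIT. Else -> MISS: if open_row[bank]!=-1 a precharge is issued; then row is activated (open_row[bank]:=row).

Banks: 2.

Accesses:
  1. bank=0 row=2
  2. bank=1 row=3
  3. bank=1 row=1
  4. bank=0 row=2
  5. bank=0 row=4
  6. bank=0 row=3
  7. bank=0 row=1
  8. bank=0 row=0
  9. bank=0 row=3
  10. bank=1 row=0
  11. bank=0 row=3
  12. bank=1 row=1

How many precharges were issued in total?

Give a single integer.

Acc 1: bank0 row2 -> MISS (open row2); precharges=0
Acc 2: bank1 row3 -> MISS (open row3); precharges=0
Acc 3: bank1 row1 -> MISS (open row1); precharges=1
Acc 4: bank0 row2 -> HIT
Acc 5: bank0 row4 -> MISS (open row4); precharges=2
Acc 6: bank0 row3 -> MISS (open row3); precharges=3
Acc 7: bank0 row1 -> MISS (open row1); precharges=4
Acc 8: bank0 row0 -> MISS (open row0); precharges=5
Acc 9: bank0 row3 -> MISS (open row3); precharges=6
Acc 10: bank1 row0 -> MISS (open row0); precharges=7
Acc 11: bank0 row3 -> HIT
Acc 12: bank1 row1 -> MISS (open row1); precharges=8

Answer: 8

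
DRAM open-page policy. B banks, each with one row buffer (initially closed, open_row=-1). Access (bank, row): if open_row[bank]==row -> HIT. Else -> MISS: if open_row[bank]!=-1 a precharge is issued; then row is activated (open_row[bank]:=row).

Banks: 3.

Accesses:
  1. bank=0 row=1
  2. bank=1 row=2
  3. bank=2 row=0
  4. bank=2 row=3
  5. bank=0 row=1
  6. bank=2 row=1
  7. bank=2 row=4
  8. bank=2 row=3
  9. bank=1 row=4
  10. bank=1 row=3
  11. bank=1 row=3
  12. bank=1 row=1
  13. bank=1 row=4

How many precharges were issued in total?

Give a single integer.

Answer: 8

Derivation:
Acc 1: bank0 row1 -> MISS (open row1); precharges=0
Acc 2: bank1 row2 -> MISS (open row2); precharges=0
Acc 3: bank2 row0 -> MISS (open row0); precharges=0
Acc 4: bank2 row3 -> MISS (open row3); precharges=1
Acc 5: bank0 row1 -> HIT
Acc 6: bank2 row1 -> MISS (open row1); precharges=2
Acc 7: bank2 row4 -> MISS (open row4); precharges=3
Acc 8: bank2 row3 -> MISS (open row3); precharges=4
Acc 9: bank1 row4 -> MISS (open row4); precharges=5
Acc 10: bank1 row3 -> MISS (open row3); precharges=6
Acc 11: bank1 row3 -> HIT
Acc 12: bank1 row1 -> MISS (open row1); precharges=7
Acc 13: bank1 row4 -> MISS (open row4); precharges=8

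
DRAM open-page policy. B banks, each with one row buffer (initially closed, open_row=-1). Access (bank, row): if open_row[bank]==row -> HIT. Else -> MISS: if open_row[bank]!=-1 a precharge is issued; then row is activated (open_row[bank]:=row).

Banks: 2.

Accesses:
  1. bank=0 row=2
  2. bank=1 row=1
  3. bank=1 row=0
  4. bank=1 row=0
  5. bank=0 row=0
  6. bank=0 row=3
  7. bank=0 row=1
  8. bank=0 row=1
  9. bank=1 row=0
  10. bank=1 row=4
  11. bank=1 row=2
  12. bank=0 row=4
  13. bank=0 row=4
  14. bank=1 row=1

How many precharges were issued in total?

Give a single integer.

Acc 1: bank0 row2 -> MISS (open row2); precharges=0
Acc 2: bank1 row1 -> MISS (open row1); precharges=0
Acc 3: bank1 row0 -> MISS (open row0); precharges=1
Acc 4: bank1 row0 -> HIT
Acc 5: bank0 row0 -> MISS (open row0); precharges=2
Acc 6: bank0 row3 -> MISS (open row3); precharges=3
Acc 7: bank0 row1 -> MISS (open row1); precharges=4
Acc 8: bank0 row1 -> HIT
Acc 9: bank1 row0 -> HIT
Acc 10: bank1 row4 -> MISS (open row4); precharges=5
Acc 11: bank1 row2 -> MISS (open row2); precharges=6
Acc 12: bank0 row4 -> MISS (open row4); precharges=7
Acc 13: bank0 row4 -> HIT
Acc 14: bank1 row1 -> MISS (open row1); precharges=8

Answer: 8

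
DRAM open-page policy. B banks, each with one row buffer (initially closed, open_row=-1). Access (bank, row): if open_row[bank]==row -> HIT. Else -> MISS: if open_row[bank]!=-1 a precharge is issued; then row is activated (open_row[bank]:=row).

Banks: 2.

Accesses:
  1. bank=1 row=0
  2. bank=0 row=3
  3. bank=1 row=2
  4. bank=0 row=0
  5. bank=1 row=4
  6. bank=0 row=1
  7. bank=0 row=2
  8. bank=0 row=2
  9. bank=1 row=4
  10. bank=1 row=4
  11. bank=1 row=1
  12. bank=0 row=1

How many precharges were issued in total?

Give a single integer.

Answer: 7

Derivation:
Acc 1: bank1 row0 -> MISS (open row0); precharges=0
Acc 2: bank0 row3 -> MISS (open row3); precharges=0
Acc 3: bank1 row2 -> MISS (open row2); precharges=1
Acc 4: bank0 row0 -> MISS (open row0); precharges=2
Acc 5: bank1 row4 -> MISS (open row4); precharges=3
Acc 6: bank0 row1 -> MISS (open row1); precharges=4
Acc 7: bank0 row2 -> MISS (open row2); precharges=5
Acc 8: bank0 row2 -> HIT
Acc 9: bank1 row4 -> HIT
Acc 10: bank1 row4 -> HIT
Acc 11: bank1 row1 -> MISS (open row1); precharges=6
Acc 12: bank0 row1 -> MISS (open row1); precharges=7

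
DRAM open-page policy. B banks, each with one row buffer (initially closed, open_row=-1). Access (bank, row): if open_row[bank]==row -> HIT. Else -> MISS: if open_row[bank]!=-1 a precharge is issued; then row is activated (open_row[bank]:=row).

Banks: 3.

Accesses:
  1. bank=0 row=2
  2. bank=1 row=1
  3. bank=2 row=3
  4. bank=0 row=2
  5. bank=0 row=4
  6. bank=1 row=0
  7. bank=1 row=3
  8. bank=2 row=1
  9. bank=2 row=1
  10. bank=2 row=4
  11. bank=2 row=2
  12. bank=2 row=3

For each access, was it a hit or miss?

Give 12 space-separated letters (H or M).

Acc 1: bank0 row2 -> MISS (open row2); precharges=0
Acc 2: bank1 row1 -> MISS (open row1); precharges=0
Acc 3: bank2 row3 -> MISS (open row3); precharges=0
Acc 4: bank0 row2 -> HIT
Acc 5: bank0 row4 -> MISS (open row4); precharges=1
Acc 6: bank1 row0 -> MISS (open row0); precharges=2
Acc 7: bank1 row3 -> MISS (open row3); precharges=3
Acc 8: bank2 row1 -> MISS (open row1); precharges=4
Acc 9: bank2 row1 -> HIT
Acc 10: bank2 row4 -> MISS (open row4); precharges=5
Acc 11: bank2 row2 -> MISS (open row2); precharges=6
Acc 12: bank2 row3 -> MISS (open row3); precharges=7

Answer: M M M H M M M M H M M M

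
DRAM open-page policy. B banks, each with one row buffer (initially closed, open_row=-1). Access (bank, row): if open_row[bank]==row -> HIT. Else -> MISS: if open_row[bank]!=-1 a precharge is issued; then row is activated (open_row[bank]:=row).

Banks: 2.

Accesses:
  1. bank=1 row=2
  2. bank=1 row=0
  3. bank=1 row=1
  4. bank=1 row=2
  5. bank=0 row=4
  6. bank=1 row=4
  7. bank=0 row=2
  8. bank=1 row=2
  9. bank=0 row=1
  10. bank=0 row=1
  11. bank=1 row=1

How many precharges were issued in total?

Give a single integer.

Acc 1: bank1 row2 -> MISS (open row2); precharges=0
Acc 2: bank1 row0 -> MISS (open row0); precharges=1
Acc 3: bank1 row1 -> MISS (open row1); precharges=2
Acc 4: bank1 row2 -> MISS (open row2); precharges=3
Acc 5: bank0 row4 -> MISS (open row4); precharges=3
Acc 6: bank1 row4 -> MISS (open row4); precharges=4
Acc 7: bank0 row2 -> MISS (open row2); precharges=5
Acc 8: bank1 row2 -> MISS (open row2); precharges=6
Acc 9: bank0 row1 -> MISS (open row1); precharges=7
Acc 10: bank0 row1 -> HIT
Acc 11: bank1 row1 -> MISS (open row1); precharges=8

Answer: 8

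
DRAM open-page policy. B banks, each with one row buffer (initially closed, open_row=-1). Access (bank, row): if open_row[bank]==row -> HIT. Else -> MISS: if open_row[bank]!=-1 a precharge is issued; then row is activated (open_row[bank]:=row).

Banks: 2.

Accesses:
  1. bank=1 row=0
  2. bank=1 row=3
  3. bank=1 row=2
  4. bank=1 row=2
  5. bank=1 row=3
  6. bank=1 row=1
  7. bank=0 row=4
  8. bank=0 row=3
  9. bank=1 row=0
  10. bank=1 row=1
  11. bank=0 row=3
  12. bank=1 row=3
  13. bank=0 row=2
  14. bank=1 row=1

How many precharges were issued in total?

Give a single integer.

Acc 1: bank1 row0 -> MISS (open row0); precharges=0
Acc 2: bank1 row3 -> MISS (open row3); precharges=1
Acc 3: bank1 row2 -> MISS (open row2); precharges=2
Acc 4: bank1 row2 -> HIT
Acc 5: bank1 row3 -> MISS (open row3); precharges=3
Acc 6: bank1 row1 -> MISS (open row1); precharges=4
Acc 7: bank0 row4 -> MISS (open row4); precharges=4
Acc 8: bank0 row3 -> MISS (open row3); precharges=5
Acc 9: bank1 row0 -> MISS (open row0); precharges=6
Acc 10: bank1 row1 -> MISS (open row1); precharges=7
Acc 11: bank0 row3 -> HIT
Acc 12: bank1 row3 -> MISS (open row3); precharges=8
Acc 13: bank0 row2 -> MISS (open row2); precharges=9
Acc 14: bank1 row1 -> MISS (open row1); precharges=10

Answer: 10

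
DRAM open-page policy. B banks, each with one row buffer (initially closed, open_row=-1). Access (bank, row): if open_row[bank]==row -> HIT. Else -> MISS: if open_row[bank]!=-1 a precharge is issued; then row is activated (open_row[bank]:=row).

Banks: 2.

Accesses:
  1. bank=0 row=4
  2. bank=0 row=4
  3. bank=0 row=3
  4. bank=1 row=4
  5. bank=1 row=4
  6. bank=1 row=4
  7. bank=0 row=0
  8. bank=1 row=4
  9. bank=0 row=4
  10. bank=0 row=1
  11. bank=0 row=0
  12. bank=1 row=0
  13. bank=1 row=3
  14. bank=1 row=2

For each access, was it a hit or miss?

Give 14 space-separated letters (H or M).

Acc 1: bank0 row4 -> MISS (open row4); precharges=0
Acc 2: bank0 row4 -> HIT
Acc 3: bank0 row3 -> MISS (open row3); precharges=1
Acc 4: bank1 row4 -> MISS (open row4); precharges=1
Acc 5: bank1 row4 -> HIT
Acc 6: bank1 row4 -> HIT
Acc 7: bank0 row0 -> MISS (open row0); precharges=2
Acc 8: bank1 row4 -> HIT
Acc 9: bank0 row4 -> MISS (open row4); precharges=3
Acc 10: bank0 row1 -> MISS (open row1); precharges=4
Acc 11: bank0 row0 -> MISS (open row0); precharges=5
Acc 12: bank1 row0 -> MISS (open row0); precharges=6
Acc 13: bank1 row3 -> MISS (open row3); precharges=7
Acc 14: bank1 row2 -> MISS (open row2); precharges=8

Answer: M H M M H H M H M M M M M M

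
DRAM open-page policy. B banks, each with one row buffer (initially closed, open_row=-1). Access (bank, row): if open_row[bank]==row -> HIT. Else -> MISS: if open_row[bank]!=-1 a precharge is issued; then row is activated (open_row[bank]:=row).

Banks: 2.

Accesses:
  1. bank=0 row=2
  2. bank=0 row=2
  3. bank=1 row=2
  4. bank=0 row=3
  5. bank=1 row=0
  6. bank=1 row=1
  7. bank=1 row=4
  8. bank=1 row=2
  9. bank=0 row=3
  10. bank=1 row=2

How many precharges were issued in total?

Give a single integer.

Answer: 5

Derivation:
Acc 1: bank0 row2 -> MISS (open row2); precharges=0
Acc 2: bank0 row2 -> HIT
Acc 3: bank1 row2 -> MISS (open row2); precharges=0
Acc 4: bank0 row3 -> MISS (open row3); precharges=1
Acc 5: bank1 row0 -> MISS (open row0); precharges=2
Acc 6: bank1 row1 -> MISS (open row1); precharges=3
Acc 7: bank1 row4 -> MISS (open row4); precharges=4
Acc 8: bank1 row2 -> MISS (open row2); precharges=5
Acc 9: bank0 row3 -> HIT
Acc 10: bank1 row2 -> HIT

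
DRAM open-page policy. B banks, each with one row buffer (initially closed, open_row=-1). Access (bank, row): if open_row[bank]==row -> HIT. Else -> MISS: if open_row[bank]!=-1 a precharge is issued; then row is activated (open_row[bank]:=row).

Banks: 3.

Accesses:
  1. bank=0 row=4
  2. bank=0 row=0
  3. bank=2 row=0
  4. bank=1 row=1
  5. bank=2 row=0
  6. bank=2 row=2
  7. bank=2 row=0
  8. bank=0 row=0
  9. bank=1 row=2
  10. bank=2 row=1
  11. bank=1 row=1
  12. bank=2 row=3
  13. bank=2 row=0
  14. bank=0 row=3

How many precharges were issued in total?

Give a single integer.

Acc 1: bank0 row4 -> MISS (open row4); precharges=0
Acc 2: bank0 row0 -> MISS (open row0); precharges=1
Acc 3: bank2 row0 -> MISS (open row0); precharges=1
Acc 4: bank1 row1 -> MISS (open row1); precharges=1
Acc 5: bank2 row0 -> HIT
Acc 6: bank2 row2 -> MISS (open row2); precharges=2
Acc 7: bank2 row0 -> MISS (open row0); precharges=3
Acc 8: bank0 row0 -> HIT
Acc 9: bank1 row2 -> MISS (open row2); precharges=4
Acc 10: bank2 row1 -> MISS (open row1); precharges=5
Acc 11: bank1 row1 -> MISS (open row1); precharges=6
Acc 12: bank2 row3 -> MISS (open row3); precharges=7
Acc 13: bank2 row0 -> MISS (open row0); precharges=8
Acc 14: bank0 row3 -> MISS (open row3); precharges=9

Answer: 9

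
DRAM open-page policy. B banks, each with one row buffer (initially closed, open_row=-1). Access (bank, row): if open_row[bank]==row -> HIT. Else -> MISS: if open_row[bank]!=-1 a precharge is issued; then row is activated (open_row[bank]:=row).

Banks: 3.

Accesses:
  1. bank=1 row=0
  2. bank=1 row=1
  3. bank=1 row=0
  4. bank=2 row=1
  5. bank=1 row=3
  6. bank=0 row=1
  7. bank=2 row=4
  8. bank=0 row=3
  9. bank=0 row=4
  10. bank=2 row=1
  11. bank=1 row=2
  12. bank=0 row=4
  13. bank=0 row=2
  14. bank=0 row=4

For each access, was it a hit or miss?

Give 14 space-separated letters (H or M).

Answer: M M M M M M M M M M M H M M

Derivation:
Acc 1: bank1 row0 -> MISS (open row0); precharges=0
Acc 2: bank1 row1 -> MISS (open row1); precharges=1
Acc 3: bank1 row0 -> MISS (open row0); precharges=2
Acc 4: bank2 row1 -> MISS (open row1); precharges=2
Acc 5: bank1 row3 -> MISS (open row3); precharges=3
Acc 6: bank0 row1 -> MISS (open row1); precharges=3
Acc 7: bank2 row4 -> MISS (open row4); precharges=4
Acc 8: bank0 row3 -> MISS (open row3); precharges=5
Acc 9: bank0 row4 -> MISS (open row4); precharges=6
Acc 10: bank2 row1 -> MISS (open row1); precharges=7
Acc 11: bank1 row2 -> MISS (open row2); precharges=8
Acc 12: bank0 row4 -> HIT
Acc 13: bank0 row2 -> MISS (open row2); precharges=9
Acc 14: bank0 row4 -> MISS (open row4); precharges=10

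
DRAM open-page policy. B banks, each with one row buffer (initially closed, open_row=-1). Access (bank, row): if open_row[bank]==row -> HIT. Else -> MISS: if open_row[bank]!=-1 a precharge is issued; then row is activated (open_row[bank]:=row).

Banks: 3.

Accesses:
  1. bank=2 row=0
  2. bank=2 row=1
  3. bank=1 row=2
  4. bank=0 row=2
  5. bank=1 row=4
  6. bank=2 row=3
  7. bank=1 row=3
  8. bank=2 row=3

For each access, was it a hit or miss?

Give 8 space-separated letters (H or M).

Answer: M M M M M M M H

Derivation:
Acc 1: bank2 row0 -> MISS (open row0); precharges=0
Acc 2: bank2 row1 -> MISS (open row1); precharges=1
Acc 3: bank1 row2 -> MISS (open row2); precharges=1
Acc 4: bank0 row2 -> MISS (open row2); precharges=1
Acc 5: bank1 row4 -> MISS (open row4); precharges=2
Acc 6: bank2 row3 -> MISS (open row3); precharges=3
Acc 7: bank1 row3 -> MISS (open row3); precharges=4
Acc 8: bank2 row3 -> HIT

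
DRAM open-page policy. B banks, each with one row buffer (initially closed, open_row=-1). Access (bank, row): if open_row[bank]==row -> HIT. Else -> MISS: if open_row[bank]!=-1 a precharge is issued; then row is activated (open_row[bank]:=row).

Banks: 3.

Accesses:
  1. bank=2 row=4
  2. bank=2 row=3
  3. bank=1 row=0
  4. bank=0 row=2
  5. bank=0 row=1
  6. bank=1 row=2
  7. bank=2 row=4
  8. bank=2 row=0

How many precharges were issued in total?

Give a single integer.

Answer: 5

Derivation:
Acc 1: bank2 row4 -> MISS (open row4); precharges=0
Acc 2: bank2 row3 -> MISS (open row3); precharges=1
Acc 3: bank1 row0 -> MISS (open row0); precharges=1
Acc 4: bank0 row2 -> MISS (open row2); precharges=1
Acc 5: bank0 row1 -> MISS (open row1); precharges=2
Acc 6: bank1 row2 -> MISS (open row2); precharges=3
Acc 7: bank2 row4 -> MISS (open row4); precharges=4
Acc 8: bank2 row0 -> MISS (open row0); precharges=5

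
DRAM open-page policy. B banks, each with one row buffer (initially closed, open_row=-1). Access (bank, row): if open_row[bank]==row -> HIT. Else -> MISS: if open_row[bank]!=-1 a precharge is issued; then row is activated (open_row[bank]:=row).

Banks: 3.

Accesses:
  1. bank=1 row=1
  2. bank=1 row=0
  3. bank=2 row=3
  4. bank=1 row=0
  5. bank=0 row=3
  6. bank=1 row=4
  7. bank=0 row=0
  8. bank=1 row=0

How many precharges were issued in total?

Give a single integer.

Answer: 4

Derivation:
Acc 1: bank1 row1 -> MISS (open row1); precharges=0
Acc 2: bank1 row0 -> MISS (open row0); precharges=1
Acc 3: bank2 row3 -> MISS (open row3); precharges=1
Acc 4: bank1 row0 -> HIT
Acc 5: bank0 row3 -> MISS (open row3); precharges=1
Acc 6: bank1 row4 -> MISS (open row4); precharges=2
Acc 7: bank0 row0 -> MISS (open row0); precharges=3
Acc 8: bank1 row0 -> MISS (open row0); precharges=4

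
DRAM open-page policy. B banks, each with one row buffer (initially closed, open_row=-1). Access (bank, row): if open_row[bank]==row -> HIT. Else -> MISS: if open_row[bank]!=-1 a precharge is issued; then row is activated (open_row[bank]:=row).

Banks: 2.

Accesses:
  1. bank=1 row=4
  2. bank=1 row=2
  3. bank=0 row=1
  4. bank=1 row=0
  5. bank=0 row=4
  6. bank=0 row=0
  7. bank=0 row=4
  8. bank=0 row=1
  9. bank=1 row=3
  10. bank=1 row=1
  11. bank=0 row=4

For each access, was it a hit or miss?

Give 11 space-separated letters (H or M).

Acc 1: bank1 row4 -> MISS (open row4); precharges=0
Acc 2: bank1 row2 -> MISS (open row2); precharges=1
Acc 3: bank0 row1 -> MISS (open row1); precharges=1
Acc 4: bank1 row0 -> MISS (open row0); precharges=2
Acc 5: bank0 row4 -> MISS (open row4); precharges=3
Acc 6: bank0 row0 -> MISS (open row0); precharges=4
Acc 7: bank0 row4 -> MISS (open row4); precharges=5
Acc 8: bank0 row1 -> MISS (open row1); precharges=6
Acc 9: bank1 row3 -> MISS (open row3); precharges=7
Acc 10: bank1 row1 -> MISS (open row1); precharges=8
Acc 11: bank0 row4 -> MISS (open row4); precharges=9

Answer: M M M M M M M M M M M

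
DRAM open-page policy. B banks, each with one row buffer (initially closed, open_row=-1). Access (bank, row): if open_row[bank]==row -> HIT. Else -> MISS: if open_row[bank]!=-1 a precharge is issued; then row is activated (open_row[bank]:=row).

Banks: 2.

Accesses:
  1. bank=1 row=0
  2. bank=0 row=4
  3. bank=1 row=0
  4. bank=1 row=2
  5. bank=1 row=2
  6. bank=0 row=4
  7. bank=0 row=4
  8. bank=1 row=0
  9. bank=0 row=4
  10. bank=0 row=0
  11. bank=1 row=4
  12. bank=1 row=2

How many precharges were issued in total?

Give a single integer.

Answer: 5

Derivation:
Acc 1: bank1 row0 -> MISS (open row0); precharges=0
Acc 2: bank0 row4 -> MISS (open row4); precharges=0
Acc 3: bank1 row0 -> HIT
Acc 4: bank1 row2 -> MISS (open row2); precharges=1
Acc 5: bank1 row2 -> HIT
Acc 6: bank0 row4 -> HIT
Acc 7: bank0 row4 -> HIT
Acc 8: bank1 row0 -> MISS (open row0); precharges=2
Acc 9: bank0 row4 -> HIT
Acc 10: bank0 row0 -> MISS (open row0); precharges=3
Acc 11: bank1 row4 -> MISS (open row4); precharges=4
Acc 12: bank1 row2 -> MISS (open row2); precharges=5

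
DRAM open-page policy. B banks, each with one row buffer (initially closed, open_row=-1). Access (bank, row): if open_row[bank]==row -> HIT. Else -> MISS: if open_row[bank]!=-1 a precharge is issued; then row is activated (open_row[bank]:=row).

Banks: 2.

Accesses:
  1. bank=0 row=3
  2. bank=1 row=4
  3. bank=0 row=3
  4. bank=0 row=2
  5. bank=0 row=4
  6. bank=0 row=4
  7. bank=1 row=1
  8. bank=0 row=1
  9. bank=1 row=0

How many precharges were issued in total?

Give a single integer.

Acc 1: bank0 row3 -> MISS (open row3); precharges=0
Acc 2: bank1 row4 -> MISS (open row4); precharges=0
Acc 3: bank0 row3 -> HIT
Acc 4: bank0 row2 -> MISS (open row2); precharges=1
Acc 5: bank0 row4 -> MISS (open row4); precharges=2
Acc 6: bank0 row4 -> HIT
Acc 7: bank1 row1 -> MISS (open row1); precharges=3
Acc 8: bank0 row1 -> MISS (open row1); precharges=4
Acc 9: bank1 row0 -> MISS (open row0); precharges=5

Answer: 5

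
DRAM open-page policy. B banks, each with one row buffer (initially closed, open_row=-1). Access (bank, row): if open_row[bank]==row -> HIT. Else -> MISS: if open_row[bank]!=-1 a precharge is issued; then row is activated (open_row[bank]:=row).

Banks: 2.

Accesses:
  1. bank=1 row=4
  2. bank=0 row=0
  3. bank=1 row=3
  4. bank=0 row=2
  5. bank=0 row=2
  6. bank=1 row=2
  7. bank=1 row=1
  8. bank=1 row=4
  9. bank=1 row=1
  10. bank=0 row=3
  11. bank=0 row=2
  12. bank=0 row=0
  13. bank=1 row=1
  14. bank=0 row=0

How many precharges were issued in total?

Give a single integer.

Answer: 9

Derivation:
Acc 1: bank1 row4 -> MISS (open row4); precharges=0
Acc 2: bank0 row0 -> MISS (open row0); precharges=0
Acc 3: bank1 row3 -> MISS (open row3); precharges=1
Acc 4: bank0 row2 -> MISS (open row2); precharges=2
Acc 5: bank0 row2 -> HIT
Acc 6: bank1 row2 -> MISS (open row2); precharges=3
Acc 7: bank1 row1 -> MISS (open row1); precharges=4
Acc 8: bank1 row4 -> MISS (open row4); precharges=5
Acc 9: bank1 row1 -> MISS (open row1); precharges=6
Acc 10: bank0 row3 -> MISS (open row3); precharges=7
Acc 11: bank0 row2 -> MISS (open row2); precharges=8
Acc 12: bank0 row0 -> MISS (open row0); precharges=9
Acc 13: bank1 row1 -> HIT
Acc 14: bank0 row0 -> HIT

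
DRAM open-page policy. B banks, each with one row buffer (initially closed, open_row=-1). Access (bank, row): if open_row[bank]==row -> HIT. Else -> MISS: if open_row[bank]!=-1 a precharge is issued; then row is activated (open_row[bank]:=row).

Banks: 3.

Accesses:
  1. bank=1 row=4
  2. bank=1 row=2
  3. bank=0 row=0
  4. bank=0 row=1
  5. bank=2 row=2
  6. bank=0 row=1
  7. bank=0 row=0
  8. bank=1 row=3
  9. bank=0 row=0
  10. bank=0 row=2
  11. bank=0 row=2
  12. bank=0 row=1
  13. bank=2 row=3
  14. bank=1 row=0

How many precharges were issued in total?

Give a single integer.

Answer: 8

Derivation:
Acc 1: bank1 row4 -> MISS (open row4); precharges=0
Acc 2: bank1 row2 -> MISS (open row2); precharges=1
Acc 3: bank0 row0 -> MISS (open row0); precharges=1
Acc 4: bank0 row1 -> MISS (open row1); precharges=2
Acc 5: bank2 row2 -> MISS (open row2); precharges=2
Acc 6: bank0 row1 -> HIT
Acc 7: bank0 row0 -> MISS (open row0); precharges=3
Acc 8: bank1 row3 -> MISS (open row3); precharges=4
Acc 9: bank0 row0 -> HIT
Acc 10: bank0 row2 -> MISS (open row2); precharges=5
Acc 11: bank0 row2 -> HIT
Acc 12: bank0 row1 -> MISS (open row1); precharges=6
Acc 13: bank2 row3 -> MISS (open row3); precharges=7
Acc 14: bank1 row0 -> MISS (open row0); precharges=8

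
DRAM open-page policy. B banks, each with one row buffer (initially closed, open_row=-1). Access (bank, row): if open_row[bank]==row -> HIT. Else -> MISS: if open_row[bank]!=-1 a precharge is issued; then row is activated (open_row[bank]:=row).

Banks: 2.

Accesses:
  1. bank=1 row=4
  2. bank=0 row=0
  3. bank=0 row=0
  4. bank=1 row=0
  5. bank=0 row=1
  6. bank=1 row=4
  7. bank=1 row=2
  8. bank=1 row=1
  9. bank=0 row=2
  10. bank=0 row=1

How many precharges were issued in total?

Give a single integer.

Answer: 7

Derivation:
Acc 1: bank1 row4 -> MISS (open row4); precharges=0
Acc 2: bank0 row0 -> MISS (open row0); precharges=0
Acc 3: bank0 row0 -> HIT
Acc 4: bank1 row0 -> MISS (open row0); precharges=1
Acc 5: bank0 row1 -> MISS (open row1); precharges=2
Acc 6: bank1 row4 -> MISS (open row4); precharges=3
Acc 7: bank1 row2 -> MISS (open row2); precharges=4
Acc 8: bank1 row1 -> MISS (open row1); precharges=5
Acc 9: bank0 row2 -> MISS (open row2); precharges=6
Acc 10: bank0 row1 -> MISS (open row1); precharges=7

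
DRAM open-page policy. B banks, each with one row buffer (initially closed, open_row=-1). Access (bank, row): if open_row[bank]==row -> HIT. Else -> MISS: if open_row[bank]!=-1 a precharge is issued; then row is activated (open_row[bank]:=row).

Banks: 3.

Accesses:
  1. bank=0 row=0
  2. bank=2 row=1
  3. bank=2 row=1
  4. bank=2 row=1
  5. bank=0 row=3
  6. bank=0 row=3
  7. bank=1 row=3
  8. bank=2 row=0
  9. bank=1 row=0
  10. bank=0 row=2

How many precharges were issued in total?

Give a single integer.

Acc 1: bank0 row0 -> MISS (open row0); precharges=0
Acc 2: bank2 row1 -> MISS (open row1); precharges=0
Acc 3: bank2 row1 -> HIT
Acc 4: bank2 row1 -> HIT
Acc 5: bank0 row3 -> MISS (open row3); precharges=1
Acc 6: bank0 row3 -> HIT
Acc 7: bank1 row3 -> MISS (open row3); precharges=1
Acc 8: bank2 row0 -> MISS (open row0); precharges=2
Acc 9: bank1 row0 -> MISS (open row0); precharges=3
Acc 10: bank0 row2 -> MISS (open row2); precharges=4

Answer: 4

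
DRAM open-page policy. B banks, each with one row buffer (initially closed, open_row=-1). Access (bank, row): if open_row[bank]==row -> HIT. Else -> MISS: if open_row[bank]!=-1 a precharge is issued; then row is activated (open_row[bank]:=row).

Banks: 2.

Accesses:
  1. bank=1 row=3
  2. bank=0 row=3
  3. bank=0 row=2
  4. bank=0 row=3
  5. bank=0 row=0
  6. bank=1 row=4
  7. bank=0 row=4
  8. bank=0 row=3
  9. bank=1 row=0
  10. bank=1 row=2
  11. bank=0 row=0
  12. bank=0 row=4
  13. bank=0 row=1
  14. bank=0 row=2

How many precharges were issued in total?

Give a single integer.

Answer: 12

Derivation:
Acc 1: bank1 row3 -> MISS (open row3); precharges=0
Acc 2: bank0 row3 -> MISS (open row3); precharges=0
Acc 3: bank0 row2 -> MISS (open row2); precharges=1
Acc 4: bank0 row3 -> MISS (open row3); precharges=2
Acc 5: bank0 row0 -> MISS (open row0); precharges=3
Acc 6: bank1 row4 -> MISS (open row4); precharges=4
Acc 7: bank0 row4 -> MISS (open row4); precharges=5
Acc 8: bank0 row3 -> MISS (open row3); precharges=6
Acc 9: bank1 row0 -> MISS (open row0); precharges=7
Acc 10: bank1 row2 -> MISS (open row2); precharges=8
Acc 11: bank0 row0 -> MISS (open row0); precharges=9
Acc 12: bank0 row4 -> MISS (open row4); precharges=10
Acc 13: bank0 row1 -> MISS (open row1); precharges=11
Acc 14: bank0 row2 -> MISS (open row2); precharges=12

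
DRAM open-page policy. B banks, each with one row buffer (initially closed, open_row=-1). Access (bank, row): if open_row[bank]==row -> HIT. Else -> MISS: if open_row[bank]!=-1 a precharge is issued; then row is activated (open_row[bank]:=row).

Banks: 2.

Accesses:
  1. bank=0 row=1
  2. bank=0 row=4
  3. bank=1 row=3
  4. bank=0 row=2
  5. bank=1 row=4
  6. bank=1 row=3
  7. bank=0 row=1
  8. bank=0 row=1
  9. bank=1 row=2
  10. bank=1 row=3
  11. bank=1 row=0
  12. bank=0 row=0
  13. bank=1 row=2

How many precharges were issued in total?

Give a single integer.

Acc 1: bank0 row1 -> MISS (open row1); precharges=0
Acc 2: bank0 row4 -> MISS (open row4); precharges=1
Acc 3: bank1 row3 -> MISS (open row3); precharges=1
Acc 4: bank0 row2 -> MISS (open row2); precharges=2
Acc 5: bank1 row4 -> MISS (open row4); precharges=3
Acc 6: bank1 row3 -> MISS (open row3); precharges=4
Acc 7: bank0 row1 -> MISS (open row1); precharges=5
Acc 8: bank0 row1 -> HIT
Acc 9: bank1 row2 -> MISS (open row2); precharges=6
Acc 10: bank1 row3 -> MISS (open row3); precharges=7
Acc 11: bank1 row0 -> MISS (open row0); precharges=8
Acc 12: bank0 row0 -> MISS (open row0); precharges=9
Acc 13: bank1 row2 -> MISS (open row2); precharges=10

Answer: 10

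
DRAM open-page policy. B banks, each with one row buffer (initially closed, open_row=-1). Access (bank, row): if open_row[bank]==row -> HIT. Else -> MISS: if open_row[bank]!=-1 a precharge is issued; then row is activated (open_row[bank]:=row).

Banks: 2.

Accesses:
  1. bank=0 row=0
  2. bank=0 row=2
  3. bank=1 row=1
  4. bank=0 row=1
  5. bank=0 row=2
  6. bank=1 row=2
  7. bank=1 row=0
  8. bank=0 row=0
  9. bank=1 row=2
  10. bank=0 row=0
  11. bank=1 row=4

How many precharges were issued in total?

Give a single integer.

Acc 1: bank0 row0 -> MISS (open row0); precharges=0
Acc 2: bank0 row2 -> MISS (open row2); precharges=1
Acc 3: bank1 row1 -> MISS (open row1); precharges=1
Acc 4: bank0 row1 -> MISS (open row1); precharges=2
Acc 5: bank0 row2 -> MISS (open row2); precharges=3
Acc 6: bank1 row2 -> MISS (open row2); precharges=4
Acc 7: bank1 row0 -> MISS (open row0); precharges=5
Acc 8: bank0 row0 -> MISS (open row0); precharges=6
Acc 9: bank1 row2 -> MISS (open row2); precharges=7
Acc 10: bank0 row0 -> HIT
Acc 11: bank1 row4 -> MISS (open row4); precharges=8

Answer: 8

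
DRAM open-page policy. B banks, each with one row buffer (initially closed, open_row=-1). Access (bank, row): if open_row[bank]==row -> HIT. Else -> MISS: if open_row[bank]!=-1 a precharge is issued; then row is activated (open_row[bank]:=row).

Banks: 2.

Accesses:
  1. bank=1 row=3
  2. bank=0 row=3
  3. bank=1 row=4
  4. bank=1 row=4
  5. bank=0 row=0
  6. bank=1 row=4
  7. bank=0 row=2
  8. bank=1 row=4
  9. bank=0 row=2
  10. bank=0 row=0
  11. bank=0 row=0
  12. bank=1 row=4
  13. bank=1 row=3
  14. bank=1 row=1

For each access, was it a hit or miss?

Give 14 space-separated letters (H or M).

Acc 1: bank1 row3 -> MISS (open row3); precharges=0
Acc 2: bank0 row3 -> MISS (open row3); precharges=0
Acc 3: bank1 row4 -> MISS (open row4); precharges=1
Acc 4: bank1 row4 -> HIT
Acc 5: bank0 row0 -> MISS (open row0); precharges=2
Acc 6: bank1 row4 -> HIT
Acc 7: bank0 row2 -> MISS (open row2); precharges=3
Acc 8: bank1 row4 -> HIT
Acc 9: bank0 row2 -> HIT
Acc 10: bank0 row0 -> MISS (open row0); precharges=4
Acc 11: bank0 row0 -> HIT
Acc 12: bank1 row4 -> HIT
Acc 13: bank1 row3 -> MISS (open row3); precharges=5
Acc 14: bank1 row1 -> MISS (open row1); precharges=6

Answer: M M M H M H M H H M H H M M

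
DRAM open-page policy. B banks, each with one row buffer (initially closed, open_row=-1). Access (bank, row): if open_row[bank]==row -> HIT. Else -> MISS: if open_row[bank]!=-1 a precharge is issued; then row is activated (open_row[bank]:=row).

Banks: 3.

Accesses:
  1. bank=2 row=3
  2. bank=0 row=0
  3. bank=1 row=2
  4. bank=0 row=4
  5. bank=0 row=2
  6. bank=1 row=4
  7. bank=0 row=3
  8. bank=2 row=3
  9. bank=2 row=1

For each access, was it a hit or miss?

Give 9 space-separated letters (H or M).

Answer: M M M M M M M H M

Derivation:
Acc 1: bank2 row3 -> MISS (open row3); precharges=0
Acc 2: bank0 row0 -> MISS (open row0); precharges=0
Acc 3: bank1 row2 -> MISS (open row2); precharges=0
Acc 4: bank0 row4 -> MISS (open row4); precharges=1
Acc 5: bank0 row2 -> MISS (open row2); precharges=2
Acc 6: bank1 row4 -> MISS (open row4); precharges=3
Acc 7: bank0 row3 -> MISS (open row3); precharges=4
Acc 8: bank2 row3 -> HIT
Acc 9: bank2 row1 -> MISS (open row1); precharges=5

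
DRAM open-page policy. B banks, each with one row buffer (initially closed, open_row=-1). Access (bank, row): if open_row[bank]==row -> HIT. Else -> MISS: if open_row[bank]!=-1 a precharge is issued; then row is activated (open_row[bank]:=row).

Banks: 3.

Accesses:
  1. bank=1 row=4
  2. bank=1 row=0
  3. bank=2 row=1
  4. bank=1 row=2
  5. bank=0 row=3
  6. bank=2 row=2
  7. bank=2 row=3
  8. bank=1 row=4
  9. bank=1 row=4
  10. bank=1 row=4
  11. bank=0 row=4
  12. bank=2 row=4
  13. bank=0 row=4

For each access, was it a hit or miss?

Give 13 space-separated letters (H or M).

Acc 1: bank1 row4 -> MISS (open row4); precharges=0
Acc 2: bank1 row0 -> MISS (open row0); precharges=1
Acc 3: bank2 row1 -> MISS (open row1); precharges=1
Acc 4: bank1 row2 -> MISS (open row2); precharges=2
Acc 5: bank0 row3 -> MISS (open row3); precharges=2
Acc 6: bank2 row2 -> MISS (open row2); precharges=3
Acc 7: bank2 row3 -> MISS (open row3); precharges=4
Acc 8: bank1 row4 -> MISS (open row4); precharges=5
Acc 9: bank1 row4 -> HIT
Acc 10: bank1 row4 -> HIT
Acc 11: bank0 row4 -> MISS (open row4); precharges=6
Acc 12: bank2 row4 -> MISS (open row4); precharges=7
Acc 13: bank0 row4 -> HIT

Answer: M M M M M M M M H H M M H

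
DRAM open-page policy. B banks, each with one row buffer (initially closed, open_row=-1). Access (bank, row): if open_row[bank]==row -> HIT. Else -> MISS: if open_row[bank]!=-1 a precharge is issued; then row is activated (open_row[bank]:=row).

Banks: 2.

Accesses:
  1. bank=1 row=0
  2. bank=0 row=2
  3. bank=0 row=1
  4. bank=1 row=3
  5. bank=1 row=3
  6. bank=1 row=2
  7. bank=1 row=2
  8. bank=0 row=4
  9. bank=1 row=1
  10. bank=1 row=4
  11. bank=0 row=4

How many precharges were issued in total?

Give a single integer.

Acc 1: bank1 row0 -> MISS (open row0); precharges=0
Acc 2: bank0 row2 -> MISS (open row2); precharges=0
Acc 3: bank0 row1 -> MISS (open row1); precharges=1
Acc 4: bank1 row3 -> MISS (open row3); precharges=2
Acc 5: bank1 row3 -> HIT
Acc 6: bank1 row2 -> MISS (open row2); precharges=3
Acc 7: bank1 row2 -> HIT
Acc 8: bank0 row4 -> MISS (open row4); precharges=4
Acc 9: bank1 row1 -> MISS (open row1); precharges=5
Acc 10: bank1 row4 -> MISS (open row4); precharges=6
Acc 11: bank0 row4 -> HIT

Answer: 6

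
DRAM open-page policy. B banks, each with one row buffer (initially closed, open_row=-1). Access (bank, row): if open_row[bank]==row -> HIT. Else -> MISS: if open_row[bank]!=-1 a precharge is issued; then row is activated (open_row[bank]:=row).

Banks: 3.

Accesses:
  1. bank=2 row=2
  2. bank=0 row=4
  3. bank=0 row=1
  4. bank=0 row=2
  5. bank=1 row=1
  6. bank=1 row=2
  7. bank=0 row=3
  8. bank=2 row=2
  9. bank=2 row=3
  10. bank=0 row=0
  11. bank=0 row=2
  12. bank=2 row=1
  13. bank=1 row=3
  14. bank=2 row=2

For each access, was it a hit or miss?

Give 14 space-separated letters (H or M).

Answer: M M M M M M M H M M M M M M

Derivation:
Acc 1: bank2 row2 -> MISS (open row2); precharges=0
Acc 2: bank0 row4 -> MISS (open row4); precharges=0
Acc 3: bank0 row1 -> MISS (open row1); precharges=1
Acc 4: bank0 row2 -> MISS (open row2); precharges=2
Acc 5: bank1 row1 -> MISS (open row1); precharges=2
Acc 6: bank1 row2 -> MISS (open row2); precharges=3
Acc 7: bank0 row3 -> MISS (open row3); precharges=4
Acc 8: bank2 row2 -> HIT
Acc 9: bank2 row3 -> MISS (open row3); precharges=5
Acc 10: bank0 row0 -> MISS (open row0); precharges=6
Acc 11: bank0 row2 -> MISS (open row2); precharges=7
Acc 12: bank2 row1 -> MISS (open row1); precharges=8
Acc 13: bank1 row3 -> MISS (open row3); precharges=9
Acc 14: bank2 row2 -> MISS (open row2); precharges=10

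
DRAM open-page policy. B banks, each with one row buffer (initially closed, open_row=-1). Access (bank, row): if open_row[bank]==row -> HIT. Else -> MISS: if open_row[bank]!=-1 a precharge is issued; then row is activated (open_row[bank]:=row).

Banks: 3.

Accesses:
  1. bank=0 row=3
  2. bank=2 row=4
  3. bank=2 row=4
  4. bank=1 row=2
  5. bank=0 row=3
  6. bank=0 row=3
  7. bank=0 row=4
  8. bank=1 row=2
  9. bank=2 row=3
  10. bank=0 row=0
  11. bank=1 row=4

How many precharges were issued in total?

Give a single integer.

Acc 1: bank0 row3 -> MISS (open row3); precharges=0
Acc 2: bank2 row4 -> MISS (open row4); precharges=0
Acc 3: bank2 row4 -> HIT
Acc 4: bank1 row2 -> MISS (open row2); precharges=0
Acc 5: bank0 row3 -> HIT
Acc 6: bank0 row3 -> HIT
Acc 7: bank0 row4 -> MISS (open row4); precharges=1
Acc 8: bank1 row2 -> HIT
Acc 9: bank2 row3 -> MISS (open row3); precharges=2
Acc 10: bank0 row0 -> MISS (open row0); precharges=3
Acc 11: bank1 row4 -> MISS (open row4); precharges=4

Answer: 4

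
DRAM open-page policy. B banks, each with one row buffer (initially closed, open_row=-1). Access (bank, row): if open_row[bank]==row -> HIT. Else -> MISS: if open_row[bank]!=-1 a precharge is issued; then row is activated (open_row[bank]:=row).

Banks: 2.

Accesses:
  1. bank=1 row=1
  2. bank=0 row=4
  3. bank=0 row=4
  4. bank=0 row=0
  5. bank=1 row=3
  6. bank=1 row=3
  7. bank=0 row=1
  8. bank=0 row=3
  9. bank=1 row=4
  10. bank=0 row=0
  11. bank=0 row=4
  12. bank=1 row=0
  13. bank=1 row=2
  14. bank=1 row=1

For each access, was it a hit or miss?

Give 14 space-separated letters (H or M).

Acc 1: bank1 row1 -> MISS (open row1); precharges=0
Acc 2: bank0 row4 -> MISS (open row4); precharges=0
Acc 3: bank0 row4 -> HIT
Acc 4: bank0 row0 -> MISS (open row0); precharges=1
Acc 5: bank1 row3 -> MISS (open row3); precharges=2
Acc 6: bank1 row3 -> HIT
Acc 7: bank0 row1 -> MISS (open row1); precharges=3
Acc 8: bank0 row3 -> MISS (open row3); precharges=4
Acc 9: bank1 row4 -> MISS (open row4); precharges=5
Acc 10: bank0 row0 -> MISS (open row0); precharges=6
Acc 11: bank0 row4 -> MISS (open row4); precharges=7
Acc 12: bank1 row0 -> MISS (open row0); precharges=8
Acc 13: bank1 row2 -> MISS (open row2); precharges=9
Acc 14: bank1 row1 -> MISS (open row1); precharges=10

Answer: M M H M M H M M M M M M M M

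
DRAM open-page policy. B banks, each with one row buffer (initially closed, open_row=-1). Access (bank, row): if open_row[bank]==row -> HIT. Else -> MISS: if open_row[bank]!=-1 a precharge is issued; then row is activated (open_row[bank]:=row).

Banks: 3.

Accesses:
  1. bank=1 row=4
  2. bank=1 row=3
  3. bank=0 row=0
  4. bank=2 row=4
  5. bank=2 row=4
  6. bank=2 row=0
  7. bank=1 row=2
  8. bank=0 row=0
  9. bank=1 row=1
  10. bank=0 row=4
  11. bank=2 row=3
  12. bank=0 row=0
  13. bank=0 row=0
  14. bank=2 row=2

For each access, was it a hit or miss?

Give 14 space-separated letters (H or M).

Acc 1: bank1 row4 -> MISS (open row4); precharges=0
Acc 2: bank1 row3 -> MISS (open row3); precharges=1
Acc 3: bank0 row0 -> MISS (open row0); precharges=1
Acc 4: bank2 row4 -> MISS (open row4); precharges=1
Acc 5: bank2 row4 -> HIT
Acc 6: bank2 row0 -> MISS (open row0); precharges=2
Acc 7: bank1 row2 -> MISS (open row2); precharges=3
Acc 8: bank0 row0 -> HIT
Acc 9: bank1 row1 -> MISS (open row1); precharges=4
Acc 10: bank0 row4 -> MISS (open row4); precharges=5
Acc 11: bank2 row3 -> MISS (open row3); precharges=6
Acc 12: bank0 row0 -> MISS (open row0); precharges=7
Acc 13: bank0 row0 -> HIT
Acc 14: bank2 row2 -> MISS (open row2); precharges=8

Answer: M M M M H M M H M M M M H M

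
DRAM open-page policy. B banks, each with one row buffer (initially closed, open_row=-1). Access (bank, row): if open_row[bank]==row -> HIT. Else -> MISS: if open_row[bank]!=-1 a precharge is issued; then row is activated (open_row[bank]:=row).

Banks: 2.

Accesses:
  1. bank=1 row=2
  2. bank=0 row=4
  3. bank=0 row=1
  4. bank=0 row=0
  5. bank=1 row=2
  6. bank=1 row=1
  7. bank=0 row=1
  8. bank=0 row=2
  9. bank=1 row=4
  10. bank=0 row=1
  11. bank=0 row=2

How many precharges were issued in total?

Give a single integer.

Answer: 8

Derivation:
Acc 1: bank1 row2 -> MISS (open row2); precharges=0
Acc 2: bank0 row4 -> MISS (open row4); precharges=0
Acc 3: bank0 row1 -> MISS (open row1); precharges=1
Acc 4: bank0 row0 -> MISS (open row0); precharges=2
Acc 5: bank1 row2 -> HIT
Acc 6: bank1 row1 -> MISS (open row1); precharges=3
Acc 7: bank0 row1 -> MISS (open row1); precharges=4
Acc 8: bank0 row2 -> MISS (open row2); precharges=5
Acc 9: bank1 row4 -> MISS (open row4); precharges=6
Acc 10: bank0 row1 -> MISS (open row1); precharges=7
Acc 11: bank0 row2 -> MISS (open row2); precharges=8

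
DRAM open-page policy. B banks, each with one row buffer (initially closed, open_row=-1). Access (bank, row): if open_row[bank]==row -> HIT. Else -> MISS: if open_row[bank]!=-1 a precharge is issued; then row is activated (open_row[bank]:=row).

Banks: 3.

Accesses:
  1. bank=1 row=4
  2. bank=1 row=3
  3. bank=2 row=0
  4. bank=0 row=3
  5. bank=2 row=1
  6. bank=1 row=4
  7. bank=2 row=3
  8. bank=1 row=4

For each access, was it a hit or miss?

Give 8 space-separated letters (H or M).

Acc 1: bank1 row4 -> MISS (open row4); precharges=0
Acc 2: bank1 row3 -> MISS (open row3); precharges=1
Acc 3: bank2 row0 -> MISS (open row0); precharges=1
Acc 4: bank0 row3 -> MISS (open row3); precharges=1
Acc 5: bank2 row1 -> MISS (open row1); precharges=2
Acc 6: bank1 row4 -> MISS (open row4); precharges=3
Acc 7: bank2 row3 -> MISS (open row3); precharges=4
Acc 8: bank1 row4 -> HIT

Answer: M M M M M M M H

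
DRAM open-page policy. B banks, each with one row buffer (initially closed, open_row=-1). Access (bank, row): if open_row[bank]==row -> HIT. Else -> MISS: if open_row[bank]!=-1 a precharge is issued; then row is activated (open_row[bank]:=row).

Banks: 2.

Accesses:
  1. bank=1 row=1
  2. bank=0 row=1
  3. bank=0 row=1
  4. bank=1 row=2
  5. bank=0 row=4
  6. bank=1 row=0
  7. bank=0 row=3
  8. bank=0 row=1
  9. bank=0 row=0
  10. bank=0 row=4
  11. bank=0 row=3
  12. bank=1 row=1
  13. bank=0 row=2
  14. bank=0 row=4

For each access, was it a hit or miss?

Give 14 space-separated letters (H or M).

Acc 1: bank1 row1 -> MISS (open row1); precharges=0
Acc 2: bank0 row1 -> MISS (open row1); precharges=0
Acc 3: bank0 row1 -> HIT
Acc 4: bank1 row2 -> MISS (open row2); precharges=1
Acc 5: bank0 row4 -> MISS (open row4); precharges=2
Acc 6: bank1 row0 -> MISS (open row0); precharges=3
Acc 7: bank0 row3 -> MISS (open row3); precharges=4
Acc 8: bank0 row1 -> MISS (open row1); precharges=5
Acc 9: bank0 row0 -> MISS (open row0); precharges=6
Acc 10: bank0 row4 -> MISS (open row4); precharges=7
Acc 11: bank0 row3 -> MISS (open row3); precharges=8
Acc 12: bank1 row1 -> MISS (open row1); precharges=9
Acc 13: bank0 row2 -> MISS (open row2); precharges=10
Acc 14: bank0 row4 -> MISS (open row4); precharges=11

Answer: M M H M M M M M M M M M M M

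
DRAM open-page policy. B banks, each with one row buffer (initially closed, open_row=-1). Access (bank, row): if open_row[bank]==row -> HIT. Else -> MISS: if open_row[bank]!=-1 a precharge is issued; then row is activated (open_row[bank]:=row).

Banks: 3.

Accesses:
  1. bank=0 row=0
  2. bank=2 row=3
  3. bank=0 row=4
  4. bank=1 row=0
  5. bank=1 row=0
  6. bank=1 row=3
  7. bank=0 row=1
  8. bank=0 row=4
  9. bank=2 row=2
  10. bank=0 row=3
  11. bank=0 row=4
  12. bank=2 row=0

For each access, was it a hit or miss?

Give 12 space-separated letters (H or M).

Answer: M M M M H M M M M M M M

Derivation:
Acc 1: bank0 row0 -> MISS (open row0); precharges=0
Acc 2: bank2 row3 -> MISS (open row3); precharges=0
Acc 3: bank0 row4 -> MISS (open row4); precharges=1
Acc 4: bank1 row0 -> MISS (open row0); precharges=1
Acc 5: bank1 row0 -> HIT
Acc 6: bank1 row3 -> MISS (open row3); precharges=2
Acc 7: bank0 row1 -> MISS (open row1); precharges=3
Acc 8: bank0 row4 -> MISS (open row4); precharges=4
Acc 9: bank2 row2 -> MISS (open row2); precharges=5
Acc 10: bank0 row3 -> MISS (open row3); precharges=6
Acc 11: bank0 row4 -> MISS (open row4); precharges=7
Acc 12: bank2 row0 -> MISS (open row0); precharges=8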